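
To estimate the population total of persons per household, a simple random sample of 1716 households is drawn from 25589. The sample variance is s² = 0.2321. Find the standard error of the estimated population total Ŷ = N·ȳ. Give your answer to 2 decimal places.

287.45

Var(Ŷ) = N²·Var(ȳ) = N²·(1 − n/N)·s²/n.
f = 1716/25589 = 0.06706006; Var(ȳ) = 0.93293994·0.2321/1716 = 1.2618611 × 10^-4.
Var(Ŷ) = 25589² · (1.2618611 × 10^-4) = 82626.276.
SE(Ŷ) = √(82626.276) = 287.45.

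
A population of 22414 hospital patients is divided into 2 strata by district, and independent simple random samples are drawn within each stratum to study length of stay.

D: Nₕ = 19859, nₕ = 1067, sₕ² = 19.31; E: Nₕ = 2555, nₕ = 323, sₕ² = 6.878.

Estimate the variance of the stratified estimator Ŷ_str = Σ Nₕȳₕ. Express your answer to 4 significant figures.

Var(Ŷ_str) = Σₕ Nₕ²(1 − fₕ)sₕ²/nₕ.
D: 19859²·(1 − 1067/19859)·19.31/1067 = 6.7538006 × 10^6.
E: 2555²·(1 − 323/2555)·6.878/323 = 121435.24.
Sum = 6.8752358 × 10^6.

6.875 × 10^6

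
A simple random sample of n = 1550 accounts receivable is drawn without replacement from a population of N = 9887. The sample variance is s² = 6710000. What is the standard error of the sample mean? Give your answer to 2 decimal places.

Under SRS without replacement, Var(ȳ) = (1 − f)·s²/n with f = n/N = 1550/9887 = 0.15677152.
Var(ȳ) = (1 − 0.15677152)·6710000/1550 = 0.84322848·4329.0323 = 3650.3633.
SE(ȳ) = √(3650.3633) = 60.42.

60.42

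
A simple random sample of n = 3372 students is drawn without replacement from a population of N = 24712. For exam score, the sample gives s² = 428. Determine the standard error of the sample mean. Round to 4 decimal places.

Under SRS without replacement, Var(ȳ) = (1 − f)·s²/n with f = n/N = 3372/24712 = 0.13645193.
Var(ȳ) = (1 − 0.13645193)·428/3372 = 0.86354807·0.12692764 = 0.10960812.
SE(ȳ) = √(0.10960812) = 0.3311.

0.3311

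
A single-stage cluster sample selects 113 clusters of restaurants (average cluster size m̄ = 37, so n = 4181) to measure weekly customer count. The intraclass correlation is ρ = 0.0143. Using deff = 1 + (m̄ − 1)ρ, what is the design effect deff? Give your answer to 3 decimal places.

1.515

deff = 1 + (37 − 1)·0.0143 = 1 + 0.5148 = 1.5148.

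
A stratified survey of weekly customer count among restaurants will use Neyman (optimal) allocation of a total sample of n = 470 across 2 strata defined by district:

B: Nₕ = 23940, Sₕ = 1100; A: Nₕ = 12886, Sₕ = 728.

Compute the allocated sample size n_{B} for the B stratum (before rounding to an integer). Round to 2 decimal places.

Neyman allocation: nₕ = n·NₕSₕ / Σⱼ NⱼSⱼ.
Σ NⱼSⱼ = 23940·1100 + 12886·728 = 3.5715008 × 10^7.
n_{B} = 470·23940·1100 / (3.5715008 × 10^7) = 346.55.

346.55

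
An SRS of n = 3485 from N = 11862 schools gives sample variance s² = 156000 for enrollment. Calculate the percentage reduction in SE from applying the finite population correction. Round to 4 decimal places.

15.9640

f = n/N = 3485/11862 = 0.29379531.
SE_no-fpc = √(s²/n) = 6.6905359; SE_fpc = √((1−f)s²/n) = 5.6224578.
Ratio = √(1−f) = 0.84035986. Reduction = 100·(1 − 0.84035986) = 15.9640%.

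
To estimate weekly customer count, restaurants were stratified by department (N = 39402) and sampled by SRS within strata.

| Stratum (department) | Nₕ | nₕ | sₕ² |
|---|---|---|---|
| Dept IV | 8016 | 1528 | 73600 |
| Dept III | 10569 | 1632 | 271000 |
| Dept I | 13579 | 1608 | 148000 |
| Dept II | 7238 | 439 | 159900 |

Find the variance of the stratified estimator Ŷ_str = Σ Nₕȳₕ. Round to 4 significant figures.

5.108 × 10^10

Var(Ŷ_str) = Σₕ Nₕ²(1 − fₕ)sₕ²/nₕ.
Dept IV: 8016²·(1 − 1528/8016)·73600/1528 = 2.5050881 × 10^9.
Dept III: 10569²·(1 − 1632/10569)·271000/1632 = 1.5684649 × 10^10.
Dept I: 13579²·(1 − 1608/13579)·148000/1608 = 1.4961457 × 10^10.
Dept II: 7238²·(1 − 439/7238)·159900/439 = 1.7924521 × 10^10.
Sum = 5.1075715 × 10^10.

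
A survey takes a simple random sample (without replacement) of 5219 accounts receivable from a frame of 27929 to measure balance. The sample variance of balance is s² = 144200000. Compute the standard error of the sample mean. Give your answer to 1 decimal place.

Under SRS without replacement, Var(ȳ) = (1 − f)·s²/n with f = n/N = 5219/27929 = 0.18686670.
Var(ȳ) = (1 − 0.18686670)·144200000/5219 = 0.81313330·27629.814 = 22466.722.
SE(ȳ) = √(22466.722) = 149.9.

149.9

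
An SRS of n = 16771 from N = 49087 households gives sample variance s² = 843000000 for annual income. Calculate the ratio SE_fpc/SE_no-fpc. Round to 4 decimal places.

0.8114

f = n/N = 16771/49087 = 0.34165869.
SE_no-fpc = √(s²/n) = 224.19933; SE_fpc = √((1−f)s²/n) = 181.91138.
Ratio = √(1−f) = 0.81138235.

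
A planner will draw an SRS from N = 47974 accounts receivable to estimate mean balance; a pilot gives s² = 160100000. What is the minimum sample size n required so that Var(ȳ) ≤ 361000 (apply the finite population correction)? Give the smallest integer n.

440

Without fpc, n₀ = s²/D = 160100000/361000 = 443.4903.
With fpc, (1 − n/N)·s²/n ≤ D requires n ≥ n₀/(1 + n₀/N) = 443.4903/(1 + 443.4903/47974) = 439.4281.
Rounding up, n = 440.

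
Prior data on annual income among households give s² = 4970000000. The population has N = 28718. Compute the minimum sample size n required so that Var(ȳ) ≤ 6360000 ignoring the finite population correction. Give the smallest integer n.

782

Without fpc, n₀ = s²/D = 4970000000/6360000 = 781.4465.
Rounding up, n = 782.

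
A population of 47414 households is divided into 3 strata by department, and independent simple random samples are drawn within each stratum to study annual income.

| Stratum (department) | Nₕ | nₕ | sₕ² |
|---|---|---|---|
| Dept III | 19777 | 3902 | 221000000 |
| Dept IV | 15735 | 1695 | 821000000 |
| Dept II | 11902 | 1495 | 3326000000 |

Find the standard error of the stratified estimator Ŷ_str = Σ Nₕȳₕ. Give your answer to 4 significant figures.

2.001 × 10^7

Var(Ŷ_str) = Σₕ Nₕ²(1 − fₕ)sₕ²/nₕ.
Dept III: 19777²·(1 − 3902/19777)·221000000/3902 = 1.7781941 × 10^13.
Dept IV: 15735²·(1 − 1695/15735)·821000000/1695 = 1.070058 × 10^14.
Dept II: 11902²·(1 − 1495/11902)·3326000000/1495 = 2.7556658 × 10^14.
Sum = 4.0035432 × 10^14.
SE = √(4.0035432 × 10^14) = 2.001 × 10^7.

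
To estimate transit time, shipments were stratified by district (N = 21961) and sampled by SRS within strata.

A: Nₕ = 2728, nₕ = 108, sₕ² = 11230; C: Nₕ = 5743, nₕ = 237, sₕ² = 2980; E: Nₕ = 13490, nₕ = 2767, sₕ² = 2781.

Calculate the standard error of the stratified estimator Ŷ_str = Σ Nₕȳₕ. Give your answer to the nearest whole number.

Var(Ŷ_str) = Σₕ Nₕ²(1 − fₕ)sₕ²/nₕ.
A: 2728²·(1 − 108/2728)·11230/108 = 7.4319308 × 10^8.
C: 5743²·(1 − 237/5743)·2980/237 = 3.9759686 × 10^8.
E: 13490²·(1 − 2767/13490)·2781/2767 = 1.4538516 × 10^8.
Sum = 1.2861751 × 10^9.
SE = √(1.2861751 × 10^9) = 35863.

35863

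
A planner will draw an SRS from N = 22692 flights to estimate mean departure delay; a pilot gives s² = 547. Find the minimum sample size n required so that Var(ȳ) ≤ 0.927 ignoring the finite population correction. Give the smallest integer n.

Without fpc, n₀ = s²/D = 547/0.927 = 590.0755.
Rounding up, n = 591.

591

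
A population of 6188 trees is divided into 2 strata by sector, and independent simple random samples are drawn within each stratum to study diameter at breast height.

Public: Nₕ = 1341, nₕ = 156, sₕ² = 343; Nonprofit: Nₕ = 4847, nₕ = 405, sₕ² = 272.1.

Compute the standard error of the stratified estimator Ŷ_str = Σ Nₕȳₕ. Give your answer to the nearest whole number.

4238

Var(Ŷ_str) = Σₕ Nₕ²(1 − fₕ)sₕ²/nₕ.
Public: 1341²·(1 − 156/1341)·343/156 = 3.4939497 × 10^6.
Nonprofit: 4847²·(1 − 405/4847)·272.1/405 = 1.4465222 × 10^7.
Sum = 1.7959172 × 10^7.
SE = √(1.7959172 × 10^7) = 4238.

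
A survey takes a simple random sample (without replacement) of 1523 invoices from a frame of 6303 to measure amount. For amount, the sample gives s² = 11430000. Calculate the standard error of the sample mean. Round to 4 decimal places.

Under SRS without replacement, Var(ȳ) = (1 − f)·s²/n with f = n/N = 1523/6303 = 0.24163097.
Var(ȳ) = (1 − 0.24163097)·11430000/1523 = 0.75836903·7504.9245 = 5691.5023.
SE(ȳ) = √(5691.5023) = 75.4420.

75.4420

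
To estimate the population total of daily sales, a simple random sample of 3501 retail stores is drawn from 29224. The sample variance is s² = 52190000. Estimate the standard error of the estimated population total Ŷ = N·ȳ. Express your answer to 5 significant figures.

Var(Ŷ) = N²·Var(ȳ) = N²·(1 − n/N)·s²/n.
f = 3501/29224 = 0.11979880; Var(ȳ) = 0.88020120·52190000/3501 = 13121.308.
Var(Ŷ) = 29224² · 13121.308 = 1.120615 × 10^13.
SE(Ŷ) = √(1.120615 × 10^13) = 3.3476 × 10^6.

3.3476 × 10^6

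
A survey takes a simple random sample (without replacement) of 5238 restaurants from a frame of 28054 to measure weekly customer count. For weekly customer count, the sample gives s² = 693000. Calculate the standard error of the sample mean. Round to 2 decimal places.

10.37

Under SRS without replacement, Var(ȳ) = (1 − f)·s²/n with f = n/N = 5238/28054 = 0.18671134.
Var(ȳ) = (1 − 0.18671134)·693000/5238 = 0.81328866·132.30241 = 107.60005.
SE(ȳ) = √(107.60005) = 10.37.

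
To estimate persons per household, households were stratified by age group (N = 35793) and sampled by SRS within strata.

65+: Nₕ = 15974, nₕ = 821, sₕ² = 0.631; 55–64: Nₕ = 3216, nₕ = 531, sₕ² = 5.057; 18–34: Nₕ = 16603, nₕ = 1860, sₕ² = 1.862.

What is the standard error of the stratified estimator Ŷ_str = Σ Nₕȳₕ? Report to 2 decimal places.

716.46

Var(Ŷ_str) = Σₕ Nₕ²(1 − fₕ)sₕ²/nₕ.
65+: 15974²·(1 − 821/15974)·0.631/821 = 186036.65.
55–64: 3216²·(1 − 531/3216)·5.057/531 = 82235.391.
18–34: 16603²·(1 − 1860/16603)·1.862/1860 = 245041.23.
Sum = 513313.27.
SE = √(513313.27) = 716.46.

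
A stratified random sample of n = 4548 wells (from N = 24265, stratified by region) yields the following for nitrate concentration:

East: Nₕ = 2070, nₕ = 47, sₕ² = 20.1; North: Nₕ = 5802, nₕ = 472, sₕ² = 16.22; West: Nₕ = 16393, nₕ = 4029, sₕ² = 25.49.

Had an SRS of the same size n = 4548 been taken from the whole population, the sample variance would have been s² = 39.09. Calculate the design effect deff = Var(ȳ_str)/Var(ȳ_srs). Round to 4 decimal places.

1.0058

Var(ȳ_str) = Σ Wₕ²(1−fₕ)sₕ²/nₕ with Wₕ = Nₕ/24265:
  East: (2070/24265)²·(1−47/2070)·20.1/47 = 0.0030416122
  North: (5802/24265)²·(1−472/5802)·16.22/472 = 0.0018049002
  West: (16393/24265)²·(1−4029/16393)·25.49/4029 = 0.0021778573
  → Var(ȳ_str) = 0.0070243697.
Var(ȳ_srs) = (1 − 4548/24265)·39.09/4548 = 0.0069840245.
deff = 0.0070243697 / 0.0069840245 = 1.0058.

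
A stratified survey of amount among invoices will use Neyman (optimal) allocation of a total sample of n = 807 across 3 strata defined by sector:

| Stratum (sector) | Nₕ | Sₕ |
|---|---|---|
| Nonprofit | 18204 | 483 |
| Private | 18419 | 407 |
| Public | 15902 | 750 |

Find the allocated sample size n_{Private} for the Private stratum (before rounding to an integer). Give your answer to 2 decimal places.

214.41

Neyman allocation: nₕ = n·NₕSₕ / Σⱼ NⱼSⱼ.
Σ NⱼSⱼ = 18204·483 + 18419·407 + 15902·750 = 2.8215565 × 10^7.
n_{Private} = 807·18419·407 / (2.8215565 × 10^7) = 214.41.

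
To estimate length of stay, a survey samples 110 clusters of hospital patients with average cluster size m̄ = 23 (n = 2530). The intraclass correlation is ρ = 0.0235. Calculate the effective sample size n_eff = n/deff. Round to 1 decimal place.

deff = 1 + (23 − 1)·0.0235 = 1 + 0.517 = 1.517.
n_eff = 2530 / 1.517 = 1667.8.

1667.8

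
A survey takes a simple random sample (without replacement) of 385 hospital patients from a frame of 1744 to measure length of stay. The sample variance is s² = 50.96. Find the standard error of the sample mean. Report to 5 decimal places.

Under SRS without replacement, Var(ȳ) = (1 − f)·s²/n with f = n/N = 385/1744 = 0.22075688.
Var(ȳ) = (1 − 0.22075688)·50.96/385 = 0.77924312·0.13236364 = 0.10314345.
SE(ȳ) = √(0.10314345) = 0.32116.

0.32116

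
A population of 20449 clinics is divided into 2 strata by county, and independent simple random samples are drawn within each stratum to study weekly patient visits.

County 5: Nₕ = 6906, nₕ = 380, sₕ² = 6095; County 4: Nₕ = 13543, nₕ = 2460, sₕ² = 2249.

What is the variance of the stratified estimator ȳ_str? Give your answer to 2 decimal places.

Var(ȳ_str) = Σₕ Wₕ²(1 − fₕ)sₕ²/nₕ with Wₕ = Nₕ/N, N = 20449.
County 5: Wₕ = 0.33771823; term = 0.33771823²·(1 − 0.05502462)·6095/380 = 1.7286999.
County 4: Wₕ = 0.66228177; term = 0.66228177²·(1 − 0.18164365)·2249/2460 = 0.32815756.
Sum = 2.0568575.

2.06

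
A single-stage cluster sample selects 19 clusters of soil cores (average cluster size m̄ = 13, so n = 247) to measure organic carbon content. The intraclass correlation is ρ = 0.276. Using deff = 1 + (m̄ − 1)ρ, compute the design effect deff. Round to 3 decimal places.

4.312

deff = 1 + (13 − 1)·0.276 = 1 + 3.312 = 4.312.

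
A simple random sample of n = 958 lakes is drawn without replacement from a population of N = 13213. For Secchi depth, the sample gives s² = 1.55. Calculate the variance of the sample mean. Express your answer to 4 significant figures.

Under SRS without replacement, Var(ȳ) = (1 − f)·s²/n with f = n/N = 958/13213 = 0.07250435.
Var(ȳ) = (1 − 0.07250435)·1.55/958 = 0.92749565·0.0016179541 = 0.0015006454.

0.001501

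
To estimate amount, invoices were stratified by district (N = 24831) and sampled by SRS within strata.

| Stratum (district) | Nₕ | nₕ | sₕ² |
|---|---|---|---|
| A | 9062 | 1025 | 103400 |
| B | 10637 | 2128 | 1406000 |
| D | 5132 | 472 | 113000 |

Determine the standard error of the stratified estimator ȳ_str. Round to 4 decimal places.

Var(ȳ_str) = Σₕ Wₕ²(1 − fₕ)sₕ²/nₕ with Wₕ = Nₕ/N, N = 24831.
A: Wₕ = 0.36494704; term = 0.36494704²·(1 − 0.11310969)·103400/1025 = 11.915884.
B: Wₕ = 0.42837582; term = 0.42837582²·(1 − 0.20005641)·1406000/2128 = 96.989107.
D: Wₕ = 0.20667714; term = 0.20667714²·(1 − 0.09197194)·113000/472 = 9.285827.
Sum = 118.19082.
SE = √(118.19082) = 10.8716.

10.8716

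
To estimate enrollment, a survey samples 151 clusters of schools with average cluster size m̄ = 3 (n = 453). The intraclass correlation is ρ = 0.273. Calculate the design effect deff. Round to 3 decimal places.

deff = 1 + (3 − 1)·0.273 = 1 + 0.546 = 1.546.

1.546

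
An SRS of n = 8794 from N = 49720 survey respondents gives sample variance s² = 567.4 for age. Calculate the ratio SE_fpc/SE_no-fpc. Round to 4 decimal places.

0.9073

f = n/N = 8794/49720 = 0.17687047.
SE_no-fpc = √(s²/n) = 0.25401036; SE_fpc = √((1−f)s²/n) = 0.23045468.
Ratio = √(1−f) = 0.90726486.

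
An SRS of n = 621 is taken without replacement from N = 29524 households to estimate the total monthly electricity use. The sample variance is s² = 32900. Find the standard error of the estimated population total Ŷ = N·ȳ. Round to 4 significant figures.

212600

Var(Ŷ) = N²·Var(ȳ) = N²·(1 − n/N)·s²/n.
f = 621/29524 = 0.02103374; Var(ȳ) = 0.97896626·32900/621 = 51.864718.
Var(Ŷ) = 29524² · 51.864718 = 4.5208741 × 10^10.
SE(Ŷ) = √(4.5208741 × 10^10) = 212600.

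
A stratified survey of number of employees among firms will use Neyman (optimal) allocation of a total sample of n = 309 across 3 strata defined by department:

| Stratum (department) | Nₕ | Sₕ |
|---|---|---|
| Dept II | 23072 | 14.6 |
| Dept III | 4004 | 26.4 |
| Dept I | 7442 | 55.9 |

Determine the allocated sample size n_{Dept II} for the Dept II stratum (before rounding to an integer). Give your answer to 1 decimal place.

Neyman allocation: nₕ = n·NₕSₕ / Σⱼ NⱼSⱼ.
Σ NⱼSⱼ = 23072·14.6 + 4004·26.4 + 7442·55.9 = 858564.6.
n_{Dept II} = 309·23072·14.6 / 858564.6 = 121.2.

121.2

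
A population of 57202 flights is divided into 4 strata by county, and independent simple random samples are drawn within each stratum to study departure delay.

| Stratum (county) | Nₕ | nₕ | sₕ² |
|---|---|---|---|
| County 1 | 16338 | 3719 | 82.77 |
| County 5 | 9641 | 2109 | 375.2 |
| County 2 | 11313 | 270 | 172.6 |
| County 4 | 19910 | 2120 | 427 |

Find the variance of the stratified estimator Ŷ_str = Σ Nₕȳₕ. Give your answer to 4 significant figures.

Var(Ŷ_str) = Σₕ Nₕ²(1 − fₕ)sₕ²/nₕ.
County 1: 16338²·(1 − 3719/16338)·82.77/3719 = 4.5884987 × 10^6.
County 5: 9641²·(1 − 2109/9641)·375.2/2109 = 1.2918695 × 10^7.
County 2: 11313²·(1 − 270/11313)·172.6/270 = 7.9862313 × 10^7.
County 4: 19910²·(1 − 2120/19910)·427/2120 = 7.1341005 × 10^7.
Sum = 1.6871051 × 10^8.

1.687 × 10^8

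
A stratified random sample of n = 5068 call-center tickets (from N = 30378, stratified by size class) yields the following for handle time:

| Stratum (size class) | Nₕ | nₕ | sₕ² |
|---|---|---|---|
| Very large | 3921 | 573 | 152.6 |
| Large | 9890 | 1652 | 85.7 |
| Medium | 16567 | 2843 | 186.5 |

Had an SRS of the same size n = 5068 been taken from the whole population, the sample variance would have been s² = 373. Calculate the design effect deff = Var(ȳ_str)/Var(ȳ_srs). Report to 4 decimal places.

Var(ȳ_str) = Σ Wₕ²(1−fₕ)sₕ²/nₕ with Wₕ = Nₕ/30378:
  Very large: (3921/30378)²·(1−573/3921)·152.6/573 = 0.00378847
  Large: (9890/30378)²·(1−1652/9890)·85.7/1652 = 0.004580053
  Medium: (16567/30378)²·(1−2843/16567)·186.5/2843 = 0.016162488
  → Var(ȳ_str) = 0.024531011.
Var(ȳ_srs) = (1 − 5068/30378)·373/5068 = 0.06132043.
deff = 0.024531011 / 0.06132043 = 0.4000.

0.4000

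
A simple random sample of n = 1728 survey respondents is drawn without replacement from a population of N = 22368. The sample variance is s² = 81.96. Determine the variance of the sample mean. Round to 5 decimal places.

Under SRS without replacement, Var(ȳ) = (1 − f)·s²/n with f = n/N = 1728/22368 = 0.07725322.
Var(ȳ) = (1 − 0.07725322)·81.96/1728 = 0.92274678·0.047430556 = 0.043766392.

0.04377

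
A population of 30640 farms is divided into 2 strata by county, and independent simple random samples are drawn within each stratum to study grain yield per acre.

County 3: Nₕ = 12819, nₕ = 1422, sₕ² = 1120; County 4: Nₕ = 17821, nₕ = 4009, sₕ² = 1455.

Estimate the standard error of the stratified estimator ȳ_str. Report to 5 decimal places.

Var(ȳ_str) = Σₕ Wₕ²(1 − fₕ)sₕ²/nₕ with Wₕ = Nₕ/N, N = 30640.
County 3: Wₕ = 0.41837467; term = 0.41837467²·(1 − 0.11092909)·1120/1422 = 0.1225704.
County 4: Wₕ = 0.58162533; term = 0.58162533²·(1 − 0.22495932)·1455/4009 = 0.095156411.
Sum = 0.21772681.
SE = √(0.21772681) = 0.46661.

0.46661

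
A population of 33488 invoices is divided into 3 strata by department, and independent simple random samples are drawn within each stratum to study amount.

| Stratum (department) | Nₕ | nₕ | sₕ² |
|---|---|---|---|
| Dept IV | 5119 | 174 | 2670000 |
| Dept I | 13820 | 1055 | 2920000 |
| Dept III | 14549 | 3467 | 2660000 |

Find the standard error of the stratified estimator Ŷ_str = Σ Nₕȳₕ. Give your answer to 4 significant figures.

1.000 × 10^6

Var(Ŷ_str) = Σₕ Nₕ²(1 − fₕ)sₕ²/nₕ.
Dept IV: 5119²·(1 − 174/5119)·2670000/174 = 3.884306 × 10^11.
Dept I: 13820²·(1 − 1055/13820)·2920000/1055 = 4.8826911 × 10^11.
Dept III: 14549²·(1 − 3467/14549)·2660000/3467 = 1.2370267 × 10^11.
Sum = 1.0004024 × 10^12.
SE = √(1.0004024 × 10^12) = 1.000 × 10^6.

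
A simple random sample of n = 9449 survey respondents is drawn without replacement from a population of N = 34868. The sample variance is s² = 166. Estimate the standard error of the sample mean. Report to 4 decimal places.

Under SRS without replacement, Var(ȳ) = (1 − f)·s²/n with f = n/N = 9449/34868 = 0.27099346.
Var(ȳ) = (1 − 0.27099346)·166/9449 = 0.72900654·0.017567997 = 0.012807184.
SE(ȳ) = √(0.012807184) = 0.1132.

0.1132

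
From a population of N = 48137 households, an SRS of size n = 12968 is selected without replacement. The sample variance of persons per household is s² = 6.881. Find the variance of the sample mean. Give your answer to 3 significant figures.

Under SRS without replacement, Var(ȳ) = (1 − f)·s²/n with f = n/N = 12968/48137 = 0.26939776.
Var(ȳ) = (1 − 0.26939776)·6.881/12968 = 0.73060224·5.3061382 × 10^-4 = 3.8766764 × 10^-4.

3.88 × 10^-4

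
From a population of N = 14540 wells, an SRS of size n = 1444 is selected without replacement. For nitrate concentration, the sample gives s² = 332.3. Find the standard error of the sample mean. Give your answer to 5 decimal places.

Under SRS without replacement, Var(ȳ) = (1 − f)·s²/n with f = n/N = 1444/14540 = 0.09931224.
Var(ȳ) = (1 − 0.09931224)·332.3/1444 = 0.90068776·0.23012465 = 0.20727046.
SE(ȳ) = √(0.20727046) = 0.45527.

0.45527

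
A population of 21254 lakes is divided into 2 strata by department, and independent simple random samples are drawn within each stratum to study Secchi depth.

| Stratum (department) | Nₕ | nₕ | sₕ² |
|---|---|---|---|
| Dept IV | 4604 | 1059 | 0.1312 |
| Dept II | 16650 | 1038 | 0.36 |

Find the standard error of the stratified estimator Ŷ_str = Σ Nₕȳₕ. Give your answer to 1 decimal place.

303.6

Var(Ŷ_str) = Σₕ Nₕ²(1 − fₕ)sₕ²/nₕ.
Dept IV: 4604²·(1 − 1059/4604)·0.1312/1059 = 2022.0385.
Dept II: 16650²·(1 − 1038/16650)·0.36/1038 = 90152.532.
Sum = 92174.571.
SE = √(92174.571) = 303.6.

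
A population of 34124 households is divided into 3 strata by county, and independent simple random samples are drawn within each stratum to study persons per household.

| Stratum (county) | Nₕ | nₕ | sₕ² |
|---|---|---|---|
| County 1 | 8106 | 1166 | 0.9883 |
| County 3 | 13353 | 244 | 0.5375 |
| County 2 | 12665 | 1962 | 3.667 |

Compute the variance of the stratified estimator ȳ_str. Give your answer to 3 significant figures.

5.90 × 10^-4

Var(ȳ_str) = Σₕ Wₕ²(1 − fₕ)sₕ²/nₕ with Wₕ = Nₕ/N, N = 34124.
County 1: Wₕ = 0.23754542; term = 0.23754542²·(1 − 0.14384407)·0.9883/1166 = 4.0948354 × 10^-5.
County 3: Wₕ = 0.39130817; term = 0.39130817²·(1 − 0.01827305)·0.5375/244 = 3.3114423 × 10^-4.
County 2: Wₕ = 0.37114641; term = 0.37114641²·(1 − 0.15491512)·3.667/1962 = 2.1757188 × 10^-4.
Sum = 5.8966446 × 10^-4.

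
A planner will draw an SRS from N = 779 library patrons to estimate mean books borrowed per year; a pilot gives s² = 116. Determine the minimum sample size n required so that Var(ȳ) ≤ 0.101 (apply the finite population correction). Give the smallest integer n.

Without fpc, n₀ = s²/D = 116/0.101 = 1148.5149.
With fpc, (1 − n/N)·s²/n ≤ D requires n ≥ n₀/(1 + n₀/N) = 1148.5149/(1 + 1148.5149/779) = 464.1692.
Rounding up, n = 465.

465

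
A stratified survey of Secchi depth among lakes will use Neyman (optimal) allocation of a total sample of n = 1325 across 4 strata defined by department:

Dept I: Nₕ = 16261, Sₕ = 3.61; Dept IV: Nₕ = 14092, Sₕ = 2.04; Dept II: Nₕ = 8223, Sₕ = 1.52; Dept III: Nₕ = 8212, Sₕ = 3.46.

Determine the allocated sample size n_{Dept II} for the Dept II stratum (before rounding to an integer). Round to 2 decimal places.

Neyman allocation: nₕ = n·NₕSₕ / Σⱼ NⱼSⱼ.
Σ NⱼSⱼ = 16261·3.61 + 14092·2.04 + 8223·1.52 + 8212·3.46 = 128362.37.
n_{Dept II} = 1325·8223·1.52 / 128362.37 = 129.02.

129.02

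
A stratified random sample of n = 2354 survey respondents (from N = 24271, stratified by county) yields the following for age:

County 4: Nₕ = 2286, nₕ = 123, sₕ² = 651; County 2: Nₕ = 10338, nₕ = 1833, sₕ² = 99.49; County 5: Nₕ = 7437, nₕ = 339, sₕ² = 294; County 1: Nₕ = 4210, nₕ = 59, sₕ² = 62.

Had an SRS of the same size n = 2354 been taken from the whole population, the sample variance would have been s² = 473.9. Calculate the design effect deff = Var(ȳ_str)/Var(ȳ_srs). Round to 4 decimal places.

0.8879

Var(ȳ_str) = Σ Wₕ²(1−fₕ)sₕ²/nₕ with Wₕ = Nₕ/24271:
  County 4: (2286/24271)²·(1−123/2286)·651/123 = 0.044425598
  County 2: (10338/24271)²·(1−1833/10338)·99.49/1833 = 0.0081012581
  County 5: (7437/24271)²·(1−339/7437)·294/339 = 0.077715218
  County 1: (4210/24271)²·(1−59/4210)·62/59 = 0.031174476
  → Var(ȳ_str) = 0.16141655.
Var(ȳ_srs) = (1 − 2354/24271)·473.9/2354 = 0.18179155.
deff = 0.16141655 / 0.18179155 = 0.8879.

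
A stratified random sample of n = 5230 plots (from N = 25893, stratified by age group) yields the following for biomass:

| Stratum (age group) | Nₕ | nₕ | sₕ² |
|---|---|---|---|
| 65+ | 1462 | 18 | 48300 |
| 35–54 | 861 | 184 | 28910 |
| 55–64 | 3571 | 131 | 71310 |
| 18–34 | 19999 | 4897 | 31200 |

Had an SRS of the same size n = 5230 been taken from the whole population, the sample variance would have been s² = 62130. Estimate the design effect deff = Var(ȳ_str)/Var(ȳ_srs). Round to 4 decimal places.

2.2605

Var(ȳ_str) = Σ Wₕ²(1−fₕ)sₕ²/nₕ with Wₕ = Nₕ/25893:
  65+: (1462/25893)²·(1−18/1462)·48300/18 = 8.4493723
  35–54: (861/25893)²·(1−184/861)·28910/184 = 0.13660209
  55–64: (3571/25893)²·(1−131/3571)·71310/131 = 9.9738467
  18–34: (19999/25893)²·(1−4897/19999)·31200/4897 = 2.8701361
  → Var(ȳ_str) = 21.429957.
Var(ȳ_srs) = (1 − 5230/25893)·62130/5230 = 9.4800509.
deff = 21.429957 / 9.4800509 = 2.2605.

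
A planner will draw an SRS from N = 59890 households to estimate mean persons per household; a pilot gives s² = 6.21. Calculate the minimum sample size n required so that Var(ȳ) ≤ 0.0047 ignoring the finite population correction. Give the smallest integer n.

1322

Without fpc, n₀ = s²/D = 6.21/0.0047 = 1321.2766.
Rounding up, n = 1322.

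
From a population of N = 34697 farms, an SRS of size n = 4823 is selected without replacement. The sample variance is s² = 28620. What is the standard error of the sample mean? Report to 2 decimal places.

Under SRS without replacement, Var(ȳ) = (1 − f)·s²/n with f = n/N = 4823/34697 = 0.13900337.
Var(ȳ) = (1 − 0.13900337)·28620/4823 = 0.86099663·5.9340659 = 5.1092108.
SE(ȳ) = √(5.1092108) = 2.26.

2.26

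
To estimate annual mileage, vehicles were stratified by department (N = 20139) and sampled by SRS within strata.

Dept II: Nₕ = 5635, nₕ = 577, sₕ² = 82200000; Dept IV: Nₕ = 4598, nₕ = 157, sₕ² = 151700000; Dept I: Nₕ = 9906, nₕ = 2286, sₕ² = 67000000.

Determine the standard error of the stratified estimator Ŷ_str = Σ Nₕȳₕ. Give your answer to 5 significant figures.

5.0993 × 10^6

Var(Ŷ_str) = Σₕ Nₕ²(1 − fₕ)sₕ²/nₕ.
Dept II: 5635²·(1 − 577/5635)·82200000/577 = 4.0603994 × 10^12.
Dept IV: 4598²·(1 − 157/4598)·151700000/157 = 1.973039 × 10^13.
Dept I: 9906²·(1 − 2286/9906)·67000000/2286 = 2.21234 × 10^12.
Sum = 2.6003129 × 10^13.
SE = √(2.6003129 × 10^13) = 5.0993 × 10^6.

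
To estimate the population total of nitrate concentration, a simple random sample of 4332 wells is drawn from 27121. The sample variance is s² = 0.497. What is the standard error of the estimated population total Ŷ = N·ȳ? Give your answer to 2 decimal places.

Var(Ŷ) = N²·Var(ȳ) = N²·(1 − n/N)·s²/n.
f = 4332/27121 = 0.15972862; Var(ȳ) = 0.84027138·0.497/4332 = 9.6402326 × 10^-5.
Var(Ŷ) = 27121² · (9.6402326 × 10^-5) = 70908.6.
SE(Ŷ) = √(70908.6) = 266.29.

266.29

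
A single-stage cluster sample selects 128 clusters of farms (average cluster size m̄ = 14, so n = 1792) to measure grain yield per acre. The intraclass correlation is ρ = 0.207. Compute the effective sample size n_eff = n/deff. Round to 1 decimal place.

deff = 1 + (14 − 1)·0.207 = 1 + 2.691 = 3.691.
n_eff = 1792 / 3.691 = 485.5.

485.5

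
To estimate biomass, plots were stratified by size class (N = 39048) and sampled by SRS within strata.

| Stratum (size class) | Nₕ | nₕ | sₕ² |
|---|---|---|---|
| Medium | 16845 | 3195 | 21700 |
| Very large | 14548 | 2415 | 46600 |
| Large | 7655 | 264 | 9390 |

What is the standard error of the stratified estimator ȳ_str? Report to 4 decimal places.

Var(ȳ_str) = Σₕ Wₕ²(1 − fₕ)sₕ²/nₕ with Wₕ = Nₕ/N, N = 39048.
Medium: Wₕ = 0.43139213; term = 0.43139213²·(1 − 0.18967053)·21700/3195 = 1.024224.
Very large: Wₕ = 0.37256710; term = 0.37256710²·(1 − 0.16600220)·46600/2415 = 2.2337917.
Large: Wₕ = 0.19604077; term = 0.19604077²·(1 − 0.03448726)·9390/264 = 1.3198132.
Sum = 4.5778289.
SE = √(4.5778289) = 2.1396.

2.1396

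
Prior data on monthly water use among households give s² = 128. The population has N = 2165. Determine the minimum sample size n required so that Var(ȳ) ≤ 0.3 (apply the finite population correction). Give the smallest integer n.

357

Without fpc, n₀ = s²/D = 128/0.3 = 426.6667.
With fpc, (1 − n/N)·s²/n ≤ D requires n ≥ n₀/(1 + n₀/N) = 426.6667/(1 + 426.6667/2165) = 356.4245.
Rounding up, n = 357.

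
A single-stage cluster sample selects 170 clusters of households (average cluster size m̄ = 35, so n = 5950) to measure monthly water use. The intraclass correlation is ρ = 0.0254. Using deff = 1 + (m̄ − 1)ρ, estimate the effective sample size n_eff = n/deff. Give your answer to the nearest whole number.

deff = 1 + (35 − 1)·0.0254 = 1 + 0.8636 = 1.8636.
n_eff = 5950 / 1.8636 = 3193.

3193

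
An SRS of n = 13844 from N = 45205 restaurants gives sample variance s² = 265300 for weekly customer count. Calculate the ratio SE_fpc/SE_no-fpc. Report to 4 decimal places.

0.8329

f = n/N = 13844/45205 = 0.30624931.
SE_no-fpc = √(s²/n) = 4.3776177; SE_fpc = √((1−f)s²/n) = 3.6461921.
Ratio = √(1−f) = 0.83291698.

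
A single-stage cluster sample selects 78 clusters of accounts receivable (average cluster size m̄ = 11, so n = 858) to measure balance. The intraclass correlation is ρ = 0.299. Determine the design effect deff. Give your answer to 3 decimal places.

3.990

deff = 1 + (11 − 1)·0.299 = 1 + 2.99 = 3.99.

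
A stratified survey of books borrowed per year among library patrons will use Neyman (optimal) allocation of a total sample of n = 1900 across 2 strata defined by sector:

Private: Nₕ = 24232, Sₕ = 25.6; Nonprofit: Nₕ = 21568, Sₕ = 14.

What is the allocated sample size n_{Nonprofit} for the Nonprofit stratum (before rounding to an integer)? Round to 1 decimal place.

Neyman allocation: nₕ = n·NₕSₕ / Σⱼ NⱼSⱼ.
Σ NⱼSⱼ = 24232·25.6 + 21568·14 = 922291.2.
n_{Nonprofit} = 1900·21568·14 / 922291.2 = 622.0.

622.0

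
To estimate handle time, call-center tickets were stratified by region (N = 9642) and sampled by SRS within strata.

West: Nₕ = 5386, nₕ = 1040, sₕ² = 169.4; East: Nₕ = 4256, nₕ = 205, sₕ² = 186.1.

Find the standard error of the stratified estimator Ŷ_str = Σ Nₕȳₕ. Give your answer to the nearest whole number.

4412

Var(Ŷ_str) = Σₕ Nₕ²(1 − fₕ)sₕ²/nₕ.
West: 5386²·(1 − 1040/5386)·169.4/1040 = 3.8127308 × 10^6.
East: 4256²·(1 − 205/4256)·186.1/205 = 1.5651515 × 10^7.
Sum = 1.9464246 × 10^7.
SE = √(1.9464246 × 10^7) = 4412.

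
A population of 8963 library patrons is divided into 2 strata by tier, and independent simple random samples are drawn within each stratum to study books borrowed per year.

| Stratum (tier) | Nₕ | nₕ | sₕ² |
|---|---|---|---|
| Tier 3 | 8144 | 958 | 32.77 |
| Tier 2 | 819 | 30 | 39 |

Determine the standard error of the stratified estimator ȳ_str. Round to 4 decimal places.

Var(ȳ_str) = Σₕ Wₕ²(1 − fₕ)sₕ²/nₕ with Wₕ = Nₕ/N, N = 8963.
Tier 3: Wₕ = 0.90862434; term = 0.90862434²·(1 − 0.11763261)·32.77/958 = 0.024918914.
Tier 2: Wₕ = 0.09137566; term = 0.09137566²·(1 − 0.03663004)·39/30 = 0.010456768.
Sum = 0.035375682.
SE = √(0.035375682) = 0.1881.

0.1881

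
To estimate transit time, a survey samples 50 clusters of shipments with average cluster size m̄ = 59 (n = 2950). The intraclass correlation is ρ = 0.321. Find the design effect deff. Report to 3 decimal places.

19.618

deff = 1 + (59 − 1)·0.321 = 1 + 18.618 = 19.618.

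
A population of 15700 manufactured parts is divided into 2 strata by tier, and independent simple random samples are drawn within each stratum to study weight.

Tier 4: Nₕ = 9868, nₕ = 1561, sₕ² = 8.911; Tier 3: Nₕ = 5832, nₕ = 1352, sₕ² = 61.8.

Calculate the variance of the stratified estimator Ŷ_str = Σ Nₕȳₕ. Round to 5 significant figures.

1.6622 × 10^6

Var(Ŷ_str) = Σₕ Nₕ²(1 − fₕ)sₕ²/nₕ.
Tier 4: 9868²·(1 − 1561/9868)·8.911/1561 = 467947.24.
Tier 3: 5832²·(1 − 1352/5832)·61.8/1352 = 1.1942832 × 10^6.
Sum = 1.6622304 × 10^6.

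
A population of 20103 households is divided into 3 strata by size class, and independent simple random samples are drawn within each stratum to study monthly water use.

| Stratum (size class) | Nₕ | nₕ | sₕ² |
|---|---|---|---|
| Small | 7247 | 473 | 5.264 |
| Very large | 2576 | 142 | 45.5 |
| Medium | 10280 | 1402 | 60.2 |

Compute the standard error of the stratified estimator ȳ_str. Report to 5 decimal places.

Var(ȳ_str) = Σₕ Wₕ²(1 − fₕ)sₕ²/nₕ with Wₕ = Nₕ/N, N = 20103.
Small: Wₕ = 0.36049346; term = 0.36049346²·(1 − 0.06526839)·5.264/473 = 0.0013518747.
Very large: Wₕ = 0.12814008; term = 0.12814008²·(1 − 0.05512422)·45.5/142 = 0.0049712744.
Medium: Wₕ = 0.51136646; term = 0.51136646²·(1 − 0.13638132)·60.2/1402 = 0.0096969462.
Sum = 0.016020095.
SE = √(0.016020095) = 0.12657.

0.12657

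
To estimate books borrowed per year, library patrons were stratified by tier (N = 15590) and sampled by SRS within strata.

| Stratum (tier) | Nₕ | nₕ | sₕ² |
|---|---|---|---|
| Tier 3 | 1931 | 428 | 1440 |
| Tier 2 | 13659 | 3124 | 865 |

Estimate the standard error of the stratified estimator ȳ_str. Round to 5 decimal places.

0.45178

Var(ȳ_str) = Σₕ Wₕ²(1 − fₕ)sₕ²/nₕ with Wₕ = Nₕ/N, N = 15590.
Tier 3: Wₕ = 0.12386145; term = 0.12386145²·(1 − 0.22164682)·1440/428 = 0.040176097.
Tier 2: Wₕ = 0.87613855; term = 0.87613855²·(1 − 0.22871367)·865/3124 = 0.16393297.
Sum = 0.20410907.
SE = √(0.20410907) = 0.45178.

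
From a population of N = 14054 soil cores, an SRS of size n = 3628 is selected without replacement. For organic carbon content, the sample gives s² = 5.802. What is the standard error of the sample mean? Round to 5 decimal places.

0.03444

Under SRS without replacement, Var(ȳ) = (1 − f)·s²/n with f = n/N = 3628/14054 = 0.25814715.
Var(ȳ) = (1 − 0.25814715)·5.802/3628 = 0.74185285·0.0015992282 = 0.001186392.
SE(ȳ) = √(0.001186392) = 0.03444.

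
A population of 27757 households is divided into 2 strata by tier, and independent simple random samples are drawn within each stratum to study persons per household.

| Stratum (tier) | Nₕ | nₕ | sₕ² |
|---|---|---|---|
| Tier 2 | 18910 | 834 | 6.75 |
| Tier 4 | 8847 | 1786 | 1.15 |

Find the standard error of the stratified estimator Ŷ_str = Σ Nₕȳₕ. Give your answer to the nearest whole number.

Var(Ŷ_str) = Σₕ Nₕ²(1 − fₕ)sₕ²/nₕ.
Tier 2: 18910²·(1 − 834/18910)·6.75/834 = 2.7665058 × 10^6.
Tier 4: 8847²·(1 − 1786/8847)·1.15/1786 = 40223.386.
Sum = 2.8067292 × 10^6.
SE = √(2.8067292 × 10^6) = 1675.

1675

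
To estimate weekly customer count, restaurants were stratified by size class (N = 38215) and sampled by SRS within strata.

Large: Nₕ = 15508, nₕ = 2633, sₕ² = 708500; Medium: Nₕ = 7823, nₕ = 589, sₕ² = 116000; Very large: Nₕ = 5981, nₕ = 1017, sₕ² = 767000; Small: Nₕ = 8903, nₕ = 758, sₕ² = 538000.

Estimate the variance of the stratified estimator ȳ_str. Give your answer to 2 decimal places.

Var(ȳ_str) = Σₕ Wₕ²(1 − fₕ)sₕ²/nₕ with Wₕ = Nₕ/N, N = 38215.
Large: Wₕ = 0.40580924; term = 0.40580924²·(1 − 0.16978334)·708500/2633 = 36.789535.
Medium: Wₕ = 0.20471019; term = 0.20471019²·(1 − 0.07529081)·116000/589 = 7.6317968.
Very large: Wₕ = 0.15650922; term = 0.15650922²·(1 − 0.17003846)·767000/1017 = 15.332475.
Small: Wₕ = 0.23297135; term = 0.23297135²·(1 − 0.08513984)·538000/758 = 35.242995.
Sum = 94.996802.

95.00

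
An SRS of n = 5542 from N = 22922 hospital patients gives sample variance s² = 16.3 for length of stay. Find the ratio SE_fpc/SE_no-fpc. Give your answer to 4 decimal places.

0.8708

f = n/N = 5542/22922 = 0.24177646.
SE_no-fpc = √(s²/n) = 0.054232614; SE_fpc = √((1−f)s²/n) = 0.047223609.
Ratio = √(1−f) = 0.87076032.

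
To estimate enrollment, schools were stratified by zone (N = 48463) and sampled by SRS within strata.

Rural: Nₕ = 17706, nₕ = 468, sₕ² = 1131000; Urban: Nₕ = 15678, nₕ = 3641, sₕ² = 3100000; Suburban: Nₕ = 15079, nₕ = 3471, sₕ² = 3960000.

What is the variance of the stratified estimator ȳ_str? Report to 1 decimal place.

Var(ȳ_str) = Σₕ Wₕ²(1 − fₕ)sₕ²/nₕ with Wₕ = Nₕ/N, N = 48463.
Rural: Wₕ = 0.36535089; term = 0.36535089²·(1 − 0.02643172)·1131000/468 = 314.0534.
Urban: Wₕ = 0.32350453; term = 0.32350453²·(1 − 0.23223625)·3100000/3641 = 68.411537.
Suburban: Wₕ = 0.31114458; term = 0.31114458²·(1 − 0.23018768)·3960000/3471 = 85.025643.
Sum = 467.49058.

467.5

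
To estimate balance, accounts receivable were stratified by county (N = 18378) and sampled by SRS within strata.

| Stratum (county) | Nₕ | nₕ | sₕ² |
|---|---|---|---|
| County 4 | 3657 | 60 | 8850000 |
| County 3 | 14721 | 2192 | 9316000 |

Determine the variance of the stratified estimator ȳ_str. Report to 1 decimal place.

8065.5

Var(ȳ_str) = Σₕ Wₕ²(1 − fₕ)sₕ²/nₕ with Wₕ = Nₕ/N, N = 18378.
County 4: Wₕ = 0.19898792; term = 0.19898792²·(1 − 0.01640689)·8850000/60 = 5744.6149.
County 3: Wₕ = 0.80101208; term = 0.80101208²·(1 − 0.14890293)·9316000/2192 = 2320.8451.
Sum = 8065.46.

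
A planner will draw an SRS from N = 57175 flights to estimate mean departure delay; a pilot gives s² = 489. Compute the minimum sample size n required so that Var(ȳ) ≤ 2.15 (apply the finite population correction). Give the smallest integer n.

Without fpc, n₀ = s²/D = 489/2.15 = 227.4419.
With fpc, (1 − n/N)·s²/n ≤ D requires n ≥ n₀/(1 + n₀/N) = 227.4419/(1 + 227.4419/57175) = 226.5407.
Rounding up, n = 227.

227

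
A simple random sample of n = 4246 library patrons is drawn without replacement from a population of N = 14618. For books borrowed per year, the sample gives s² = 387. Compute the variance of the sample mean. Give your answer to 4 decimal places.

0.0647

Under SRS without replacement, Var(ȳ) = (1 − f)·s²/n with f = n/N = 4246/14618 = 0.29046381.
Var(ȳ) = (1 − 0.29046381)·387/4246 = 0.70953619·0.091144607 = 0.064670397.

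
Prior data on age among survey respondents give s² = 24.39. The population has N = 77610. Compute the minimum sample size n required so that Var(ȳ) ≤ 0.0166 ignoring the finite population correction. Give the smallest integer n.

1470

Without fpc, n₀ = s²/D = 24.39/0.0166 = 1469.2771.
Rounding up, n = 1470.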